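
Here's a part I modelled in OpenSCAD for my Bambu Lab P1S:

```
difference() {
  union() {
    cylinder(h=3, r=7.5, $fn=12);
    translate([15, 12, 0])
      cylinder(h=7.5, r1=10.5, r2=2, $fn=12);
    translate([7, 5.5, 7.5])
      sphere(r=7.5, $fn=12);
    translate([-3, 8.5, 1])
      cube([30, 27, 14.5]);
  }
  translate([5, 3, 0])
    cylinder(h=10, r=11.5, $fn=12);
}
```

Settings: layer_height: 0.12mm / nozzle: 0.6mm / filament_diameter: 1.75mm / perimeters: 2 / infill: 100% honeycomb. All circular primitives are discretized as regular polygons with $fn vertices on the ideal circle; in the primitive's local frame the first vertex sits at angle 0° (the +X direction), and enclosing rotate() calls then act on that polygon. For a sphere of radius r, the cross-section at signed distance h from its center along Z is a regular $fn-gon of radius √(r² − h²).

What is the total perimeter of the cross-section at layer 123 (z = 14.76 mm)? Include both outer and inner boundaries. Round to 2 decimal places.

125.69 mm

At z = 14.76 mm: the cylinder does not reach this height (z outside [0, 3]); the cone at (15, 12) does not reach this height (z outside [0, 7.5]); the r=7.5 sphere at (7, 5.5) contributes a regular 12-gon of circumradius √(7.5²−7.26²) = 1.882 (perimeter = 2·12·1.882·sin(180°/12) = 11.69 mm); the 30×27 cube at (-3, 8.5) contributes its full rectangle (perimeter 114.00 mm); Merging all regions: the 2 present regions are separate (no shared area or edge), so areas and boundary lengths simply add and each stays a separate island — boundary = 125.69 mm; the cylinder at (5, 3) is not intersected at this z (z outside [0, 10]); Subtracting the remaining from the first: none of the subtracted shapes is present at this height, so that combined region is unchanged — boundary = 125.69 mm. Overall, the cross-section has 2 separate islands. Total boundary length (outer) = 125.69 mm.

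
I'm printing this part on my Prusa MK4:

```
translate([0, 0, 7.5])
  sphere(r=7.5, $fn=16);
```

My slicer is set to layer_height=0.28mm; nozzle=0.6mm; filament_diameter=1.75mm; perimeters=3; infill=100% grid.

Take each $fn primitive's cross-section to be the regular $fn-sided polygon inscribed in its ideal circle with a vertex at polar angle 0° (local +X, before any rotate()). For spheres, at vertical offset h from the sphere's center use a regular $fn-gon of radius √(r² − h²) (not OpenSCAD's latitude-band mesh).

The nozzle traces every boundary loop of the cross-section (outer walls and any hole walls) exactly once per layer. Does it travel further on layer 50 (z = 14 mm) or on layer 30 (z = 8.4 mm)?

Layer 50 (z = 14): the r=7.5 sphere slices to a regular 16-gon of circumradius 3.742 (√(r²−h²) with h=6.5 from center) (perimeter = 2·16·3.742·sin(180°/16) = 23.36 mm). So its perimeter = 23.36 mm. Layer 30 (z = 8.4): the r=7.5 sphere contributes a regular 16-gon of circumradius √(7.5²−0.9²) = 7.446 (perimeter = 2·16·7.446·sin(180°/16) = 46.48 mm). So its perimeter = 46.48 mm. Layer 30 is larger (46.48 vs 23.36 mm).

layer 30 (z = 8.4 mm)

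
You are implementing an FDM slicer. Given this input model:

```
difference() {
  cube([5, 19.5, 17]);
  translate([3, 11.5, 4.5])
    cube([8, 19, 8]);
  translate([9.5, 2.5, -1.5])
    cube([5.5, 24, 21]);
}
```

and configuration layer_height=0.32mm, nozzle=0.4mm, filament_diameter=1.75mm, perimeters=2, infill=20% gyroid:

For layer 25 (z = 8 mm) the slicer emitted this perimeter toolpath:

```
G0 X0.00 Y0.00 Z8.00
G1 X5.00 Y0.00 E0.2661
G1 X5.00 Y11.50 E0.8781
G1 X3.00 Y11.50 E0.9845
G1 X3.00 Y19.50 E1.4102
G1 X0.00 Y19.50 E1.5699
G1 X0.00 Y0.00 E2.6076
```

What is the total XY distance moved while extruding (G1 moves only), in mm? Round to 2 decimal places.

Sum the Euclidean lengths of each G1 segment: total = 49.00 mm.

49.00 mm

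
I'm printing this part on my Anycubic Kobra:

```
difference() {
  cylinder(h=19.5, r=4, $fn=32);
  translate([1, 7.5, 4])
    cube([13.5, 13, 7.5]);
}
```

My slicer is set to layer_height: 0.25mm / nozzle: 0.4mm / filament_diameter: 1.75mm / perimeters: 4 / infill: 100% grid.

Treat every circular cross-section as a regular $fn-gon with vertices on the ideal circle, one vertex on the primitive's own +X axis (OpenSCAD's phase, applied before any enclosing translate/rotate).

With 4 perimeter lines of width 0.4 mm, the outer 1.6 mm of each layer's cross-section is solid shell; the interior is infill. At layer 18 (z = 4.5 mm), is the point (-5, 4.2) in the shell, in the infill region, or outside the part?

outside

At z = 4.5 mm: the r=4 cylinder contributes a regular 32-gon of circumradius 4; the cube at (1, 7.5) (footprint 13.5×13) is included at this height; Taking the first minus the rest: starting from the r=4 cylinder, the 13.5×13 cube at (1, 7.5) misses the remaining region (no effect) — 1 connected region. Overall, the cross-section is a single solid region. The nearest boundary edge runs (-3.33, 2.22)→(-2.83, 2.83); distance from the point to it = 2.55 mm. The point is not inside any of the regions above, so it lies outside the cross-section (2.55 mm from the nearest boundary).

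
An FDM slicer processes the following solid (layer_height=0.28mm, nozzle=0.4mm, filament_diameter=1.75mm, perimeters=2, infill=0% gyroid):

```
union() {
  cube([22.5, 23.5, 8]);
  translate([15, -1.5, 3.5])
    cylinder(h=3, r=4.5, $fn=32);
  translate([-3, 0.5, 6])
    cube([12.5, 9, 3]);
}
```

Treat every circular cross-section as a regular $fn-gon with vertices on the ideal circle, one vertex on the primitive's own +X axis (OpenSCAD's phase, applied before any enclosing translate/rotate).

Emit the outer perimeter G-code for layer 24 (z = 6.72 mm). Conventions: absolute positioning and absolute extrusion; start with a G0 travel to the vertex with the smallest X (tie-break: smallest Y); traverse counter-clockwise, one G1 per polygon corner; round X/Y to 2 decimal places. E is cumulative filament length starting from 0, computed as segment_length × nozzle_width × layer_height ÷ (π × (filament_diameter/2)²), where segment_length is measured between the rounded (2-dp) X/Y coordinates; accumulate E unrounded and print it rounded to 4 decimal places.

G0 X-3.00 Y0.50 Z6.72
G1 X0.00 Y0.50 E0.1397
G1 X0.00 Y0.00 E0.1630
G1 X22.50 Y0.00 E1.2107
G1 X22.50 Y23.50 E2.3049
G1 X0.00 Y23.50 E3.3526
G1 X0.00 Y9.50 E4.0045
G1 X-3.00 Y9.50 E4.1442
G1 X-3.00 Y0.50 E4.5633

At z = 6.72 mm: the cube (footprint 22.5×23.5) is included at this height; the cylinder at (15, -1.5) does not reach this height (z outside [3.5, 6.5]); the 12.5×9 cube at (-3, 0.5) contributes its full rectangle; Merging all regions: the regions partially overlap (shared area 85.50 mm²), so overlapping operands fuse into one piece — 1 connected region. The outline is a single polygon with 8 vertices. Extrusion per mm of travel: 0.4 × 0.28 / (π × 0.875²) = 0.046564. Accumulating E over each segment gives final E = 4.5633.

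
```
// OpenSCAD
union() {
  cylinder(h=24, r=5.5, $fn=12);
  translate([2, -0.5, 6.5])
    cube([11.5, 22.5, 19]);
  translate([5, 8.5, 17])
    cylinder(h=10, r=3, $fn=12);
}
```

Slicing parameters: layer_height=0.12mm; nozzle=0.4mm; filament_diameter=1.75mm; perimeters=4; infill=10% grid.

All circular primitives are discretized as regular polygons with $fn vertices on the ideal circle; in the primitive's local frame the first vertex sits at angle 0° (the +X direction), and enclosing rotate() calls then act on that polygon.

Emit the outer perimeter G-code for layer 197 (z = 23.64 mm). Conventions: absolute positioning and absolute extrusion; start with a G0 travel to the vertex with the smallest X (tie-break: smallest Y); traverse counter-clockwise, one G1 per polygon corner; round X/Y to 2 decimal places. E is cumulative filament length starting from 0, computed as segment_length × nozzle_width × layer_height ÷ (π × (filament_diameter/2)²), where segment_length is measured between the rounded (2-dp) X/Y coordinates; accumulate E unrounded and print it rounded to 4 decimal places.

G0 X-5.50 Y0.00 Z23.64
G1 X-4.76 Y-2.75 E0.0568
G1 X-2.75 Y-4.76 E0.1136
G1 X0.00 Y-5.50 E0.1704
G1 X2.75 Y-4.76 E0.2272
G1 X4.76 Y-2.75 E0.2839
G1 X5.37 Y-0.50 E0.3305
G1 X13.50 Y-0.50 E0.4927
G1 X13.50 Y22.00 E0.9417
G1 X2.00 Y22.00 E1.1712
G1 X2.00 Y4.96 E1.5113
G1 X0.00 Y5.50 E1.5526
G1 X-2.75 Y4.76 E1.6094
G1 X-4.76 Y2.75 E1.6662
G1 X-5.50 Y0.00 E1.7230

At z = 23.64 mm: the cylinder: section is a regular 12-gon, circumradius r=5.5; the cube at (2, -0.5) is present — its section is the full 11.5×22.5 rectangle; the cylinder at (5, 8.5): section is a regular 12-gon, circumradius r=3; Merging all regions: the regions partially overlap (shared area 40.94 mm²), so overlapping operands fuse into one piece — 1 connected region. The outline is a single polygon with 14 vertices. Extrusion per mm of travel: 0.4 × 0.12 / (π × 0.875²) = 0.019956. Accumulating E over each segment gives final E = 1.7230.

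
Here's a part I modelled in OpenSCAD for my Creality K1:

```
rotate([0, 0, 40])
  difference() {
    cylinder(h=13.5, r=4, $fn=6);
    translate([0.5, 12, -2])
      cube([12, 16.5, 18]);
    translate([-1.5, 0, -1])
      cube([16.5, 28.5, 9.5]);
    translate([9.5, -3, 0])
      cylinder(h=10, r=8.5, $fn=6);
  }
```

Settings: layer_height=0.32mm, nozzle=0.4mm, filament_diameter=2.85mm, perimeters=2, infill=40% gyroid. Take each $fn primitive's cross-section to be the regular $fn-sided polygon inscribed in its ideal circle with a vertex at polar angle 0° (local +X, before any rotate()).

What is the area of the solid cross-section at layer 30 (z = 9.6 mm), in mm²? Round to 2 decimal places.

36.61 mm²

At z = 9.6 mm: the r=4 cylinder contributes a regular 6-gon of circumradius 4 (area = (6/2)·4.000²·sin(360°/6) = 41.57 mm²); the cube at (0.5, 12) (footprint 12×16.5) is included at this height (area 198.00 mm²); the cube at (-1.5, 0) is not intersected at this z (z outside [-1, 8.5]); the cylinder at (9.5, -3): section is a regular 6-gon, circumradius r=8.5 (area = (6/2)·8.500²·sin(360°/6) = 187.71 mm²); After the difference (first − rest): starting from the r=4 cylinder (41.57 mm²), the 12×16.5 cube at (0.5, 12) misses the remaining region (no effect); the r=8.5 cylinder at (9.5, -3) partially overlaps it — only the 4.96 mm² overlap (of its 187.71 mm²) is removed, clipping the outline — area = 36.61 mm²; (whole slice rotated 40° about Z — lengths, areas and connectivity unchanged). Overall, the cross-section is a single solid region. Net area = 36.61 mm².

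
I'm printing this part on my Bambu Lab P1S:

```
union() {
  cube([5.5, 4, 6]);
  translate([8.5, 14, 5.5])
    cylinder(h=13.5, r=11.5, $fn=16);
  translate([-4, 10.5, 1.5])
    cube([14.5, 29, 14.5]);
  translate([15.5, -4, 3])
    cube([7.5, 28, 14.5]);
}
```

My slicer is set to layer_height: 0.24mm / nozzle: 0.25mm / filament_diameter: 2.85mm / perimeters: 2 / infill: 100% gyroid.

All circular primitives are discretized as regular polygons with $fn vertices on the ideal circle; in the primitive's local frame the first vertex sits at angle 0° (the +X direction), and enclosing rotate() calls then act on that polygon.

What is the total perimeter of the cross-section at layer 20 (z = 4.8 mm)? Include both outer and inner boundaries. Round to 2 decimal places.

177.00 mm

At z = 4.8 mm: the 5.5×4 cube contributes its full rectangle (perimeter 19.00 mm); the cylinder at (8.5, 14) is absent (z outside [5.5, 19]); the 14.5×29 cube at (-4, 10.5) contributes its full rectangle (perimeter 87.00 mm); the 7.5×28 cube at (15.5, -4) contributes its full rectangle (perimeter 71.00 mm); Combining (union): the 3 present regions are separate (no shared area or edge), so areas and boundary lengths simply add and each stays a separate island — boundary = 177.00 mm. Overall, the cross-section has 3 separate islands. Total boundary length (outer) = 177.00 mm.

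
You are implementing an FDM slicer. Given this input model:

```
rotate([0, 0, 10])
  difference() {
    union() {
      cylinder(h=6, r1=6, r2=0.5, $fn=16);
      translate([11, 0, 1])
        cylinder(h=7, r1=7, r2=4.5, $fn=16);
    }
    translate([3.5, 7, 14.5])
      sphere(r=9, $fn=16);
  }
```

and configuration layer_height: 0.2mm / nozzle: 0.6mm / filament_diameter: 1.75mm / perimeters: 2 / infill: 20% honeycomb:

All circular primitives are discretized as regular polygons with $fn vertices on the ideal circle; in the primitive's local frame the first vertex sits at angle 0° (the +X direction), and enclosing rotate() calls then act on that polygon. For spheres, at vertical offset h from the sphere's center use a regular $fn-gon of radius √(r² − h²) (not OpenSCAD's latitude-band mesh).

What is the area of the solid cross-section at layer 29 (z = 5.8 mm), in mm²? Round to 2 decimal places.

At z = 5.8 mm: the cone: at t=0.967 of its height the radius interpolates to r₁+(r₂−r₁)t = 0.683, giving a regular 16-gon of that circumradius (area = (16/2)·0.683²·sin(360°/16) = 1.43 mm²); the cone at (11, 0) contributes a regular 16-gon of circumradius 5.286 (interpolated between r1=7 and r2=4.5 at t=0.686) (area = (16/2)·5.286²·sin(360°/16) = 85.53 mm²); Merging all regions: the 2 present regions are separate (no shared area or edge), so areas and boundary lengths simply add and each stays a separate island — area = 86.96 mm²; the r=9 sphere at (3.5, 7) slices to a regular 16-gon of circumradius 2.304 (√(r²−h²) with h=8.7 from center) (area = (16/2)·2.304²·sin(360°/16) = 16.26 mm²); Subtracting the remaining from the first: starting from that combined region (86.96 mm²), the r=9 sphere at (3.5, 7) misses the remaining region (no effect) — area = 86.96 mm²; (whole slice rotated 10° about Z — lengths, areas and connectivity unchanged). Overall, the cross-section has 2 separate islands. Net area = 86.96 mm².

86.96 mm²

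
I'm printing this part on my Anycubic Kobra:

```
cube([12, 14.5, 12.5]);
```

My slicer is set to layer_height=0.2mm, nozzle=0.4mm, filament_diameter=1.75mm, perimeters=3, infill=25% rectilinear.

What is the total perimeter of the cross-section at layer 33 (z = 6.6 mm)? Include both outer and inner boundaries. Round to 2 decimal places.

At z = 6.6 mm: the cube (footprint 12×14.5) is included at this height (perimeter 53.00 mm). Overall, the cross-section is a single solid region. Total boundary length (outer) = 53.00 mm.

53.00 mm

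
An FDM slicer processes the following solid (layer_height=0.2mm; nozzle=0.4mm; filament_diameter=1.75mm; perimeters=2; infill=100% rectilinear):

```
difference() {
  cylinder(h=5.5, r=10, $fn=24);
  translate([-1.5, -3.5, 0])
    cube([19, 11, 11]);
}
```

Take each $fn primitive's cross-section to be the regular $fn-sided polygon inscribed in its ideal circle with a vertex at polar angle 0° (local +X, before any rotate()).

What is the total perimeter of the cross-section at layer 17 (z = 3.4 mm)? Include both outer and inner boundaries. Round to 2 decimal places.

At z = 3.4 mm: the cylinder: section is a regular 24-gon, circumradius r=10 (perimeter = 2·24·10.000·sin(180°/24) = 62.65 mm); the 19×11 cube at (-1.5, -3.5) contributes its full rectangle (perimeter 60.00 mm); Taking the first minus the rest: starting from the r=10 cylinder, the 19×11 cube at (-1.5, -3.5) partially overlaps it — only the 117.31 mm² overlap (of its 209.00 mm²) is removed, clipping the outline — boundary = 80.31 mm. Overall, the cross-section is a single solid region. Total boundary length (outer) = 80.31 mm.

80.31 mm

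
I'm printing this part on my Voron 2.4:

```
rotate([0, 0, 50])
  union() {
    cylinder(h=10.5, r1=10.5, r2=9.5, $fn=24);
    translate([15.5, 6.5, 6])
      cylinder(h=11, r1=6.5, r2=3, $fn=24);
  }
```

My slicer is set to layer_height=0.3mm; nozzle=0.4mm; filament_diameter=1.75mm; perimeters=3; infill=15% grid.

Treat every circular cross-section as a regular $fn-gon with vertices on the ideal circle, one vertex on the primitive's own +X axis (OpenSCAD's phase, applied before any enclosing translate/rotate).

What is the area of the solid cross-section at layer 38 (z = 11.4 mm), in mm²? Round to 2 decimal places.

71.02 mm²

At z = 11.4 mm: the cone is absent (z outside [0, 10.5]); the cone at (15.5, 6.5): at t=0.491 of its height the radius interpolates to r₁+(r₂−r₁)t = 4.782, giving a regular 24-gon of that circumradius (area = (24/2)·4.782²·sin(360°/24) = 71.02 mm²); Taking the union: only the cone at (15.5, 6.5) is present, so the union is just that shape — area = 71.02 mm²; (whole slice rotated 50° about Z — lengths, areas and connectivity unchanged). Overall, the cross-section is a single solid region. Net area = 71.02 mm².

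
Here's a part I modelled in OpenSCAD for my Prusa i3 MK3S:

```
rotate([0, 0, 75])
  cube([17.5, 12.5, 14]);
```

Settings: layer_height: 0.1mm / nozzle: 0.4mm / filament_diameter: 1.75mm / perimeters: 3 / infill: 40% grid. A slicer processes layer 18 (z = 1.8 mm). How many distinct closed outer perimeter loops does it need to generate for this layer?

At z = 1.8 mm: the cube is present — its section is the full 17.5×12.5 rectangle; (rotated 75° about Z; rotation is an isometry so areas/perimeters/island counts are preserved). The result has 1 disconnected region.

1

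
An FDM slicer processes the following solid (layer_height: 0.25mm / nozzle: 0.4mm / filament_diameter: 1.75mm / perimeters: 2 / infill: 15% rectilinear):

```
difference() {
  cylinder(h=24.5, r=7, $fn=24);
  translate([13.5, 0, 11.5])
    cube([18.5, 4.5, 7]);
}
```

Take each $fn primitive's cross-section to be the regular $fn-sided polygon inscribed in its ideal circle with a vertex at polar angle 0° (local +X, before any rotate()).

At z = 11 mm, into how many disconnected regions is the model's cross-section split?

At z = 11 mm: the cylinder: section is a regular 24-gon, circumradius r=7; the cube at (13.5, 0) does not reach this height (z outside [11.5, 18.5]); After the difference (first − rest): none of the subtracted shapes is present at this height, so the r=7 cylinder is unchanged — 1 connected region. The result has 1 disconnected region.

1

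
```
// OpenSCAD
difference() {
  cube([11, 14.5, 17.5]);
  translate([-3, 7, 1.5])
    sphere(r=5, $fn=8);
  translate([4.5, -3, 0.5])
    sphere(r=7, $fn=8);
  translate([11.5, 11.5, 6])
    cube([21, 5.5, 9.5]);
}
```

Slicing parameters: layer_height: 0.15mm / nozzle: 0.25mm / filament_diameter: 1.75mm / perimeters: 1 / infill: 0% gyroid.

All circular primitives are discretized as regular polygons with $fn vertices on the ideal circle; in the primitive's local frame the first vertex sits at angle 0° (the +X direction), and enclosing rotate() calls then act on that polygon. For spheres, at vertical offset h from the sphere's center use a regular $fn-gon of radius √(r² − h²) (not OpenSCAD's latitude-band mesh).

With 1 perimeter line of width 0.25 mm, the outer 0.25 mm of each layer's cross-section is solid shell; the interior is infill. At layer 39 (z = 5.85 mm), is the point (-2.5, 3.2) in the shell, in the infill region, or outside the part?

outside

At z = 5.85 mm: the cube (footprint 11×14.5) is included at this height; the sphere at (-3, 7): section is a regular 8-gon, circumradius = √(r²−h²) = √(5²−4.35²) = 2.465; the r=7 sphere at (4.5, -3) contributes a regular 8-gon of circumradius √(7²−5.35²) = 4.514; the cube at (11.5, 11.5) does not reach this height (z outside [6, 15.5]); After the difference (first − rest): starting from the 11×14.5 cube, the r=5 sphere at (-3, 7) misses the remaining region (no effect); the r=7 sphere at (4.5, -3) partially overlaps it — only the 5.46 mm² overlap (of its 57.64 mm²) is removed, clipping the outline — 1 connected region. Overall, the cross-section is a single solid region. The nearest boundary edge runs (0.00, 0.00)→(0.00, 14.50); distance from the point to it = 2.50 mm. The point is not inside any of the regions above, so it lies outside the cross-section (2.50 mm from the nearest boundary).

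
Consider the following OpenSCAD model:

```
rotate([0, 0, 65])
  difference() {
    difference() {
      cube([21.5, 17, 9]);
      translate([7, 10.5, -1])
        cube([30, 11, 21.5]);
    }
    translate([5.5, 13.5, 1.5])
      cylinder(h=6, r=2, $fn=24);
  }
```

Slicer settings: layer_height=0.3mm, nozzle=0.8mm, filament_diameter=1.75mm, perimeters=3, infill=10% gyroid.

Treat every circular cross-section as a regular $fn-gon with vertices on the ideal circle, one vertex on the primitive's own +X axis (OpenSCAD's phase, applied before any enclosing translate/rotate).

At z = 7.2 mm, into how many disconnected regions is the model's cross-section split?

1

At z = 7.2 mm: the 21.5×17 cube contributes its full rectangle; the 30×11 cube at (7, 10.5) contributes its full rectangle; Subtracting the remaining from the first: starting from the 21.5×17 cube, the 30×11 cube at (7, 10.5) partially overlaps it — only the 94.25 mm² overlap (of its 330.00 mm²) is removed, clipping the outline — 1 connected region; the cylinder at (5.5, 13.5): section is a regular 24-gon, circumradius r=2; After the difference (first − rest): starting from the result so far, the r=2 cylinder at (5.5, 13.5) partially overlaps it — only the 11.55 mm² overlap (of its 12.42 mm²) is removed, clipping the outline — 1 connected region; (rotated 65° about Z; rotation is an isometry so areas/perimeters/island counts are preserved). The result has 1 disconnected region.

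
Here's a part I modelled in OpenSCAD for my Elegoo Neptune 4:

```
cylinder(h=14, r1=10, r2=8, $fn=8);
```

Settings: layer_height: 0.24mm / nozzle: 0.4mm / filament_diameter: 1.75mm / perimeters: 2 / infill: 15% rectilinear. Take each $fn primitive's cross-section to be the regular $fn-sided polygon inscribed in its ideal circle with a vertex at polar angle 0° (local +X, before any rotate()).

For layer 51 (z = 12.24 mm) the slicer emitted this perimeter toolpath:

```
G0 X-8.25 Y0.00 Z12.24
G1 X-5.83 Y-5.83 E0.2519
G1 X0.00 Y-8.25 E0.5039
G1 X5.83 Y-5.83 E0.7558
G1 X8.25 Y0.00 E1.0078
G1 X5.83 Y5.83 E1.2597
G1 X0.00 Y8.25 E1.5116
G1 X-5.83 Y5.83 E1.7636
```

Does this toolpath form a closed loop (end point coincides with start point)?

Start point (G0): (-8.25, 0.00). End point (last G1): the path does not return to the start — open.

no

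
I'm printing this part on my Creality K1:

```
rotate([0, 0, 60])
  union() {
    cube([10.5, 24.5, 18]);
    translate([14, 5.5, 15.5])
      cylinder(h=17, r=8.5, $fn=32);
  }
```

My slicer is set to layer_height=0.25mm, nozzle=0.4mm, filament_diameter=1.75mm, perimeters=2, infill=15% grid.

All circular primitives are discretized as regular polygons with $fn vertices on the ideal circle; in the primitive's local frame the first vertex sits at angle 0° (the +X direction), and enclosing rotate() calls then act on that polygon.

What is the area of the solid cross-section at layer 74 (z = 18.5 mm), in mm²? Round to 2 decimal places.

At z = 18.5 mm: the cube is not intersected at this z (z outside [0, 18]); the cylinder at (14, 5.5): section is a regular 32-gon, circumradius r=8.5 (area = (32/2)·8.500²·sin(360°/32) = 225.52 mm²); Merging all regions: only the r=8.5 cylinder at (14, 5.5) is present, so the union is just that shape — area = 225.52 mm²; (rotated 60° about Z; rotation is an isometry so areas/perimeters/island counts are preserved). Overall, the cross-section is a single solid region. Net area = 225.52 mm².

225.52 mm²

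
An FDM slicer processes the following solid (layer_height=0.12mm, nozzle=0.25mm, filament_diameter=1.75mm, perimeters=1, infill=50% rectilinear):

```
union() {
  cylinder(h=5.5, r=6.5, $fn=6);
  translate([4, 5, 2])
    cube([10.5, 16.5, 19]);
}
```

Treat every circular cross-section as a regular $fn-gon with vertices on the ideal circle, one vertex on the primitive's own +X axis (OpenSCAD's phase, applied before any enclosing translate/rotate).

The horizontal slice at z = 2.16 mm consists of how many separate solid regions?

At z = 2.16 mm: the cylinder: section is a regular 6-gon, circumradius r=6.5; the cube at (4, 5) (footprint 10.5×16.5) is included at this height; Merging all regions: the 2 present regions are separate (no shared area or edge), so areas and boundary lengths simply add and each stays a separate island — 2 connected regions. The result has 2 disconnected regions.

2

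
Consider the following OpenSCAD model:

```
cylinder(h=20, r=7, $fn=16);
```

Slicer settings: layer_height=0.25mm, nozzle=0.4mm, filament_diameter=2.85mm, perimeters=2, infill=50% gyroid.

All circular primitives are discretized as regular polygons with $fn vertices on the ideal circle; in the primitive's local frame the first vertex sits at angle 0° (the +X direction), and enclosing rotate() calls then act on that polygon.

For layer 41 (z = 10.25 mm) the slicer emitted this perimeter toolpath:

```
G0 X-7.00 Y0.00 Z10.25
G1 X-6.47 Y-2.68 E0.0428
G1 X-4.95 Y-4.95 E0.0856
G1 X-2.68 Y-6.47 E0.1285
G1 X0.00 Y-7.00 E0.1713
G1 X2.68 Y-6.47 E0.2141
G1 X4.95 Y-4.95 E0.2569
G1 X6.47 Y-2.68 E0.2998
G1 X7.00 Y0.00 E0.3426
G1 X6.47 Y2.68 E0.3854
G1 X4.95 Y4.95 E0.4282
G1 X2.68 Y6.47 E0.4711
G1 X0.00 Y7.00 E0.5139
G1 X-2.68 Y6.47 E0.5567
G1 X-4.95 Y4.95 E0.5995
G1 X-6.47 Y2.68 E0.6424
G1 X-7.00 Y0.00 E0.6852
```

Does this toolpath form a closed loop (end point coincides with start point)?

yes

Start point (G0): (-7.00, 0.00). End point (last G1): the path returns to the start — closed.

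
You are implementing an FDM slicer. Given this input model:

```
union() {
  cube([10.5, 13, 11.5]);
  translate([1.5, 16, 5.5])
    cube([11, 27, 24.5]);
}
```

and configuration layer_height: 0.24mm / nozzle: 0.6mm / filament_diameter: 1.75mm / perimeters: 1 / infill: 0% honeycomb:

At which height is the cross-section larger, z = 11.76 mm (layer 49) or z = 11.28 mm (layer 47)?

layer 47 (z = 11.28 mm)

Layer 49 (z = 11.76): the cube is absent (z outside [0, 11.5]); the cube at (1.5, 16) is present — its section is the full 11×27 rectangle (area 297.00 mm²); Taking the union: only the 11×27 cube at (1.5, 16) is present, so the union is just that shape — area = 297.00 mm². So its area = 297.00 mm². Layer 47 (z = 11.28): the 10.5×13 cube contributes its full rectangle (area 136.50 mm²); the cube at (1.5, 16) is present — its section is the full 11×27 rectangle (area 297.00 mm²); Taking the union: the 2 present regions are separate (no shared area or edge), so areas and boundary lengths simply add and each stays a separate island — area = 433.50 mm². So its area = 433.50 mm². Layer 47 is larger (433.50 vs 297.00 mm²).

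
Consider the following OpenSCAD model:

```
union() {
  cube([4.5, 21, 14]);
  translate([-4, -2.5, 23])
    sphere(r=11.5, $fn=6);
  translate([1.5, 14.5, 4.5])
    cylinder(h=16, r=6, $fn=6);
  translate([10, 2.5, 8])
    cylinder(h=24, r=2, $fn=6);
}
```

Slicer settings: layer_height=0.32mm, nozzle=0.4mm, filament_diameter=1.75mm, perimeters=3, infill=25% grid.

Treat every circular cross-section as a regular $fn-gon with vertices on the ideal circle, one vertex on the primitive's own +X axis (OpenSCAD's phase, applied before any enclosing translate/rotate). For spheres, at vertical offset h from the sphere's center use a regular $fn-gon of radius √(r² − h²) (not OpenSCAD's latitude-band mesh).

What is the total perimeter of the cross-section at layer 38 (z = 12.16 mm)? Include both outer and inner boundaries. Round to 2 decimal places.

At z = 12.16 mm: the 4.5×21 cube contributes its full rectangle (perimeter 51.00 mm); the sphere at (-4, -2.5): section is a regular 6-gon, circumradius = √(r²−h²) = √(11.5²−10.84²) = 3.840 (perimeter = 2·6·3.840·sin(180°/6) = 23.04 mm); the cylinder at (1.5, 14.5): section is a regular 6-gon, circumradius r=6 (perimeter = 2·6·6.000·sin(180°/6) = 36.00 mm); the r=2 cylinder at (10, 2.5) contributes a regular 6-gon of circumradius 2 (perimeter = 2·6·2.000·sin(180°/6) = 12.00 mm); Merging all regions: the regions partially overlap (shared area 46.77 mm²), so the edge portions inside another operand are dropped and the merged outline is re-measured after clipping — boundary = 92.25 mm. Overall, the cross-section has 3 separate islands. Total boundary length (outer) = 92.25 mm.

92.25 mm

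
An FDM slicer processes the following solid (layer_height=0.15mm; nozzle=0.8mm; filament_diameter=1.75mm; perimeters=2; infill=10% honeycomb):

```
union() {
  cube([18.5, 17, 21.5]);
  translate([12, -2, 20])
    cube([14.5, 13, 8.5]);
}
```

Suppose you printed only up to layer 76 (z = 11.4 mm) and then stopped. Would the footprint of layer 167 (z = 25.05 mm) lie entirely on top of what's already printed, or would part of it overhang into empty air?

part overhangs

Compare the two slices. At z = 11.4: the cube is present — its section is the full 18.5×17 rectangle (area 314.50 mm²); the cube at (12, -2) does not reach this height (z outside [20, 28.5]); Merging all regions: only the 18.5×17 cube is present, so the union is just that shape — area = 314.50 mm². At z = 25.05: the cube does not reach this height (z outside [0, 21.5]); the 14.5×13 cube at (12, -2) contributes its full rectangle (area 188.50 mm²); Combining (union): only the 14.5×13 cube at (12, -2) is present, so the union is just that shape — area = 188.50 mm². Checking containment: at z = 25.05 the cross-section extends beyond the z = 11.4 cross-section by about 117.00 mm².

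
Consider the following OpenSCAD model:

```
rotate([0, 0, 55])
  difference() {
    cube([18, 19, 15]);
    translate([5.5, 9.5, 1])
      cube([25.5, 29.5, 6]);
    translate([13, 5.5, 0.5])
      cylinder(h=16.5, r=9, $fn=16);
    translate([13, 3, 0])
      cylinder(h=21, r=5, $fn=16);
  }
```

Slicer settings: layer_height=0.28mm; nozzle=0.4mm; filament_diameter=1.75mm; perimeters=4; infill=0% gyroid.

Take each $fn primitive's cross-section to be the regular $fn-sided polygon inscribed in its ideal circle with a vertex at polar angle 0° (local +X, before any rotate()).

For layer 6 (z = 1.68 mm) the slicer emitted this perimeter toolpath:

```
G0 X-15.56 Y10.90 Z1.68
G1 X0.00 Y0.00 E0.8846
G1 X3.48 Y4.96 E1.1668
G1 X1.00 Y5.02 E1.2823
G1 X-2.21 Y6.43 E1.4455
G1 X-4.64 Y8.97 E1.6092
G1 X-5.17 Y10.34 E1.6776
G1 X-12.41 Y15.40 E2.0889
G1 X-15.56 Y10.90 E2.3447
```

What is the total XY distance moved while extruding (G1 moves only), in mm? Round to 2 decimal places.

50.35 mm

Sum the Euclidean lengths of each G1 segment: total = 50.35 mm.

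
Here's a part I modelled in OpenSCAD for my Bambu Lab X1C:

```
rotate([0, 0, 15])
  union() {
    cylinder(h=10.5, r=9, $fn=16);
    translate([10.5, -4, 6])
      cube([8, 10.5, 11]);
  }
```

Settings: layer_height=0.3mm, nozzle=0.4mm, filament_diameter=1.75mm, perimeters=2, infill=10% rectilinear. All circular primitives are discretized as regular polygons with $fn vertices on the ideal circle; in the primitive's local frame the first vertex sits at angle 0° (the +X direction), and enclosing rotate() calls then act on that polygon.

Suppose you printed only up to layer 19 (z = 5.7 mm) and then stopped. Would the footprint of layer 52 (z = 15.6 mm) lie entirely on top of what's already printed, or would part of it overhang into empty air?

Compare the two slices. At z = 5.7: the r=9 cylinder contributes a regular 16-gon of circumradius 9 (area = (16/2)·9.000²·sin(360°/16) = 247.98 mm²); the cube at (10.5, -4) is not intersected at this z (z outside [6, 17]); Combining (union): only the r=9 cylinder is present, so the union is just that shape — area = 247.98 mm²; (rotated 15° about Z; rotation is an isometry so areas/perimeters/island counts are preserved). At z = 15.6: the cylinder does not reach this height (z outside [0, 10.5]); the 8×10.5 cube at (10.5, -4) contributes its full rectangle (area 84.00 mm²); Combining (union): only the 8×10.5 cube at (10.5, -4) is present, so the union is just that shape — area = 84.00 mm²; (whole slice rotated 15° about Z — lengths, areas and connectivity unchanged). Checking containment: at z = 15.6 the cross-section extends beyond the z = 5.7 cross-section by about 84.00 mm².

part overhangs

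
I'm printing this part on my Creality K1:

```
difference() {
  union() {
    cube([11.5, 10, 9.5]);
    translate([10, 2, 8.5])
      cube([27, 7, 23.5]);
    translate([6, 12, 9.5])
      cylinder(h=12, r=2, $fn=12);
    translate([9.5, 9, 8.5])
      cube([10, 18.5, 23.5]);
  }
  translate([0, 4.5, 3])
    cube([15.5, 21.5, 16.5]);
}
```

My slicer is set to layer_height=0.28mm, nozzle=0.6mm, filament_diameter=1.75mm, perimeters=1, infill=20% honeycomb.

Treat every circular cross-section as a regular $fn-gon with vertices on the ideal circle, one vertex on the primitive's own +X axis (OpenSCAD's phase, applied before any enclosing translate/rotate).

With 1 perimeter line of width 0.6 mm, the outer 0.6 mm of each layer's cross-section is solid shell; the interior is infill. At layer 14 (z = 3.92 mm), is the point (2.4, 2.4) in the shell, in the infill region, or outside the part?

At z = 3.92 mm: the 11.5×10 cube contributes its full rectangle; the cube at (10, 2) is not intersected at this z (z outside [8.5, 32]); the cylinder at (6, 12) is absent (z outside [9.5, 21.5]); the cube at (9.5, 9) does not reach this height (z outside [8.5, 32]); Taking the union: only the 11.5×10 cube is present, so the union is just that shape — 1 connected region; the 15.5×21.5 cube at (0, 4.5) contributes its full rectangle; Subtracting the remaining from the first: starting from that combined region, the 15.5×21.5 cube at (0, 4.5) partially overlaps it — only the 63.25 mm² overlap (of its 333.25 mm²) is removed, clipping the outline — 1 connected region. Overall, the cross-section is a single solid region. The nearest boundary edge runs (0.00, 4.50)→(11.50, 4.50); distance from the point to it = 2.10 mm. The point is inside the cross-section and 2.10 mm from the nearest boundary — more than the 0.6 mm shell width (1 × 0.6), so it's in the infill interior.

infill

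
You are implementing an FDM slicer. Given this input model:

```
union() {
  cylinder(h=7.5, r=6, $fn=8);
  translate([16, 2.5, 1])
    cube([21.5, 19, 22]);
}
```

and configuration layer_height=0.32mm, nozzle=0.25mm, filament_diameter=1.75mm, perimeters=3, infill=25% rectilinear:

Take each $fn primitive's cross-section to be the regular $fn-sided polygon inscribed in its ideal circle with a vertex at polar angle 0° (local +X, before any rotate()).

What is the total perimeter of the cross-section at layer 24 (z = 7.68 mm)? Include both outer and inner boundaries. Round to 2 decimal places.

81.00 mm

At z = 7.68 mm: the cylinder is absent (z outside [0, 7.5]); the cube at (16, 2.5) is present — its section is the full 21.5×19 rectangle (perimeter 81.00 mm); Taking the union: only the 21.5×19 cube at (16, 2.5) is present, so the union is just that shape — boundary = 81.00 mm. Overall, the cross-section is a single solid region. Total boundary length (outer) = 81.00 mm.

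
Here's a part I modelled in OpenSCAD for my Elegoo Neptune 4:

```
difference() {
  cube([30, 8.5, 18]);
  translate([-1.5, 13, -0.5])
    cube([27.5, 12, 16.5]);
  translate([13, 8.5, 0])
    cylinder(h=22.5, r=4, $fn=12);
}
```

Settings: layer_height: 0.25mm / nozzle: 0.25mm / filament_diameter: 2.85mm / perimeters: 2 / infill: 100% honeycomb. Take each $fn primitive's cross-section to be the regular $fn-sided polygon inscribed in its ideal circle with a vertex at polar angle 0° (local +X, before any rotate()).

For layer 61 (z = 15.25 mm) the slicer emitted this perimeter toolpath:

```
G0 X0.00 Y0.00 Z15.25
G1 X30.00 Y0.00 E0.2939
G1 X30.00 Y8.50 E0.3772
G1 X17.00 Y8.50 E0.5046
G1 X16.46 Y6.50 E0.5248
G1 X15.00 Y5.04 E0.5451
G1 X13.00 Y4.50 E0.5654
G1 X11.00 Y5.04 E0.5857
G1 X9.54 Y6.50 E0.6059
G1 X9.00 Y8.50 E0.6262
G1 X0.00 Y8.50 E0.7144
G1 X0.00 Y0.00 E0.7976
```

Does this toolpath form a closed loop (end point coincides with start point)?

Start point (G0): (0.00, 0.00). End point (last G1): the path returns to the start — closed.

yes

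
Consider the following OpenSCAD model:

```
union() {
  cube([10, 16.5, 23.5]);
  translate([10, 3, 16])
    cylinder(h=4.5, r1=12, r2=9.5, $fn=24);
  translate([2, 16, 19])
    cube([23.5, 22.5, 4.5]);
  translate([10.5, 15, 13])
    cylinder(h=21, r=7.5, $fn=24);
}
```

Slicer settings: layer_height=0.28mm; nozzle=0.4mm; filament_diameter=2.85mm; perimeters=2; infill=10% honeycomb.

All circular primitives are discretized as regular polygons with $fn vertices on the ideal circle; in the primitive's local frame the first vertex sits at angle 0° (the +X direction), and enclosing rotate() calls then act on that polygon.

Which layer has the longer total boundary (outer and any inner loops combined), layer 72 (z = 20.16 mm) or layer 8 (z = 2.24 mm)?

Layer 72 (z = 20.16): the 10×16.5 cube contributes its full rectangle (perimeter 53.00 mm); the cone at (10, 3) (r1=12→r2=9.5) has section circumradius 9.689 here — a regular 24-gon (perimeter = 2·24·9.689·sin(180°/24) = 60.70 mm); the cube at (2, 16) is present — its section is the full 23.5×22.5 rectangle (perimeter 92.00 mm); the r=7.5 cylinder at (10.5, 15) contributes a regular 24-gon of circumradius 7.5 (perimeter = 2·24·7.500·sin(180°/24) = 46.99 mm); Taking the union: the regions partially overlap (shared area 247.22 mm²), so the edge portions inside another operand are dropped and the merged outline is re-measured after clipping — boundary = 136.71 mm. So its perimeter = 136.71 mm. Layer 8 (z = 2.24): the 10×16.5 cube contributes its full rectangle (perimeter 53.00 mm); the cone at (10, 3) is absent (z outside [16, 20.5]); the cube at (2, 16) is not intersected at this z (z outside [19, 23.5]); the cylinder at (10.5, 15) does not reach this height (z outside [13, 34]); Merging all regions: only the 10×16.5 cube is present, so the union is just that shape — boundary = 53.00 mm. So its perimeter = 53.00 mm. Layer 72 is larger (136.71 vs 53.00 mm).

layer 72 (z = 20.16 mm)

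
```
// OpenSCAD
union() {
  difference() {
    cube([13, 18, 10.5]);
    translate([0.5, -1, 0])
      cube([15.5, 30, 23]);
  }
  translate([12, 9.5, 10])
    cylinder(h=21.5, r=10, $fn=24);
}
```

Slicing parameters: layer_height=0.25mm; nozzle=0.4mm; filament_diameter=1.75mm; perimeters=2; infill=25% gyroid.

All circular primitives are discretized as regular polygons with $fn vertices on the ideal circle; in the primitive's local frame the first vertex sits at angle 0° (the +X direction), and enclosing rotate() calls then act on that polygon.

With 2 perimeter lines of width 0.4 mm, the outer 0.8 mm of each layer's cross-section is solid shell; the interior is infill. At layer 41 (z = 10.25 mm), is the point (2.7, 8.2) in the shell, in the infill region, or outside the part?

shell

At z = 10.25 mm: the cube is present — its section is the full 13×18 rectangle; the 15.5×30 cube at (0.5, -1) contributes its full rectangle; Subtracting the remaining from the first: starting from the 13×18 cube, the 15.5×30 cube at (0.5, -1) partially overlaps it — only the 225.00 mm² overlap (of its 465.00 mm²) is removed, clipping the outline — 1 connected region; the r=10 cylinder at (12, 9.5) contributes a regular 24-gon of circumradius 10; Taking the union: the 2 present regions are separate (no shared area or edge), so areas and boundary lengths simply add and each stays a separate island — 2 connected regions. Overall, the cross-section has 2 separate islands. The nearest boundary edge runs (2.34, 6.91)→(2.00, 9.50); distance from the point to it = 0.52 mm. (Shell/infill is judged within the island containing the point — the largest one.) The point is inside the cross-section, 0.52 mm from the nearest boundary — within the 0.8 mm shell band (2 × 0.4).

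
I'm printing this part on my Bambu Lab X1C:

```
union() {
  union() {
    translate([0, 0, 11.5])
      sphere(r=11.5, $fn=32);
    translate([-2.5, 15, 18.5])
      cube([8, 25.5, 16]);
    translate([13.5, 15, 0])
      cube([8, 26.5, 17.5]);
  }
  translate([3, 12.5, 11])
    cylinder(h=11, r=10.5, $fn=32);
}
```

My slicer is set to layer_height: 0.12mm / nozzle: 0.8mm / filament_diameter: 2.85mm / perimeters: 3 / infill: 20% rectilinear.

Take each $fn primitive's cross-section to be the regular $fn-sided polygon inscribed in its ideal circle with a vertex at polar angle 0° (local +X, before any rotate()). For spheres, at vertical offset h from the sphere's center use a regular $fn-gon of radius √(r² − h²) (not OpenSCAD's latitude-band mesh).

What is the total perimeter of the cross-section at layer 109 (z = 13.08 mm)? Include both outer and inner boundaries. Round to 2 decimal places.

At z = 13.08 mm: the sphere: section is a regular 32-gon, circumradius = √(r²−h²) = √(11.5²−1.58²) = 11.391 (perimeter = 2·32·11.391·sin(180°/32) = 71.46 mm); the cube at (-2.5, 15) is not intersected at this z (z outside [18.5, 34.5]); the 8×26.5 cube at (13.5, 15) contributes its full rectangle (perimeter 69.00 mm); Merging all regions: the 2 present regions are separate (no shared area or edge), so areas and boundary lengths simply add and each stays a separate island — boundary = 140.46 mm; the r=10.5 cylinder at (3, 12.5) contributes a regular 32-gon of circumradius 10.5 (perimeter = 2·32·10.500·sin(180°/32) = 65.87 mm); Combining (union): the regions partially overlap (shared area 110.48 mm²), so the edge portions inside another operand are dropped and the merged outline is re-measured after clipping — boundary = 165.26 mm. Overall, the cross-section has 2 separate islands. Total boundary length (outer) = 165.26 mm.

165.26 mm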